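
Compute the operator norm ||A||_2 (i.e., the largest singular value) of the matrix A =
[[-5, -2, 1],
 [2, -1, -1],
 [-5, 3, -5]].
||A||_2 ≈ 8.1608 (= sqrt(largest eigenvalue of A^T A))

||A||_2 = sigma_max(A) = sqrt(lambda_max(A^T A)). Form the symmetric matrix M = A^T A =
[[54, -7, 18],
 [-7, 14, -16],
 [18, -16, 27]].
Its characteristic polynomial (trace, sum of principal 2x2 minors, determinant of M give the coefficients) is
  p(λ) = det(λ I - M) = λ^3 - 95λ^2 + 1963λ - 4761.
No integer candidate from the rational root theorem (±divisors of 4761) is a root, so the roots are irrational. The cubic discriminant is Δ = 3561531600 > 0, so there are three distinct real roots. p(2) = -1207 and p(3) = 300 have opposite signs, so a root lies in (2, 3); Newton's method refines it to λ ≈ 2.7914. p(25) = 564 and p(26) = -367 have opposite signs, so a root lies in (25, 26); Newton's method refines it to λ ≈ 25.6105. p(66) = -1527 and p(67) = 1068 have opposite signs, so a root lies in (66, 67); Newton's method refines it to λ ≈ 66.5981. Check (Vieta): the three roots sum to 95, matching tr M = 95.
So the eigenvalues of A^T A are ≈ 2.7914, 25.6105, 66.5981 (all ≥ 0, as they must be for A^T A). The largest is λ_max ≈ 66.5981, hence ||A||_2 = sqrt(λ_max) ≈ 8.1608.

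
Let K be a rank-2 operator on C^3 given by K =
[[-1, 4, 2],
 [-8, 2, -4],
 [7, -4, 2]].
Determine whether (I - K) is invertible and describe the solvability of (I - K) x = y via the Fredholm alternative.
(I - K) is singular (det(I - K) = 0, i.e. 1 ∈ sigma(K)). (I - K) x = y is solvable iff y ⊥ ker((I - K)^*) = span{(-5, -4, -6)}, i.e. iff -5y_1 - 4y_2 - 6y_3 = 0. When solvable, x is determined up to adding multiples of (-3, -4, 5) (ker(I - K) = span{(-3, -4, 5)}, dimension 1).

K has rank 2 and factors as K = U V^T = u1 v1^T + u2 v2^T with u1 = (-1, -3, 3), v1 = (3, 0, 2), u2 = (-2, -1, 2), v2 = (-1, -2, -2) (multiplying out reproduces the displayed K). The nonzero eigenvalues of U V^T coincide with those of the 2 x 2 matrix G = V^T U = [[v1·u1, v1·u2], [v2·u1, v2·u2]] = [[3, -2], [1, 0]], and by the Sylvester determinant identity det(I_3 - U V^T) = det(I_2 - V^T U) = det([[-2, 2], [-1, 1]]) = (-2)(1) - (2)(-1) = 0. (Direct check: I - K =
[[2, -4, -2],
 [8, -1, 4],
 [-7, 4, -1]]
has determinant 0.) So 1 is an eigenvalue of K and (I - K) is not invertible. The finite-dimensional Fredholm alternative says: either (I - K) is invertible, or ker(I - K) ≠ {0} and then range(I - K) = ker((I - K)^*)^⊥, with dim ker(I - K) = dim ker((I - K)^*). We are in the second case, so we compute both kernels via the 2 x 2 reduction. If (I - U V^T) x = 0 then x = U (V^T x) lies in the column space of U; writing x = U b gives U (I_2 - G) b = 0, and since u1, u2 are independent, (I_2 - G) b = 0. With I_2 - G = [[-2, 2], [-1, 1]] (singular, as its determinant is 0) a null vector is b = (1, 1), so ker(I - K) = span{1·u1 + (1)·u2} = span{(-3, -4, 5)}. For the adjoint, (I - K)^* = I - K^T = I - V U^T, and the same argument gives ker((I - K)^*) = {V a : (I_2 - G)^T a = 0}; (I_2 - G)^T = [[-2, -1], [2, 1]] has null vector a = (-1, 2), so ker((I - K)^*) = span{-1·v1 + (2)·v2} = span{(-5, -4, -6)}. (Both kernels are 1-dimensional, matching rank(I - K) = 2.) Therefore (I - K) x = y is solvable iff <y, (-5, -4, -6)> = 0, i.e. iff -5y_1 - 4y_2 - 6y_3 = 0; when solvable the solution set is the line x_p + c·(-3, -4, 5), c ∈ C.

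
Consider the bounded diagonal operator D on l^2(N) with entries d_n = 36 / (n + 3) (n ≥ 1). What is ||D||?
||D|| = 9 (attained at n = 1)

For D diagonal, ||D|| = sup_n |d_n| = sup_n 36/(n + 3). This is positive and strictly decreasing in n, so the supremum is attained at n = 1: d_1 = 36/(1 + 3) = 9. Hence ||D|| = 9.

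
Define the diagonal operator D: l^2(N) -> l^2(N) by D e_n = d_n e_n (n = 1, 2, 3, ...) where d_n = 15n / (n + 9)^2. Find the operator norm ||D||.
||D|| = 5/12 (attained at n = 9)

For D diagonal, ||D|| = sup_n |d_n|. Treat f(x) = 15x / (x + 9)^2 for real x > 0. By the quotient rule, f'(x) = 15(9 - x)/(x + 9)^3, which is positive for x < 9 and negative for x > 9. So f has a unique maximum at x = 9, and since 9 is a positive integer, the supremum over n ≥ 1 is attained at n = 9: d_9 = 15·9/(9 + 9)^2 = 15·9/324 = 5/12. Hence ||D|| = 5/12.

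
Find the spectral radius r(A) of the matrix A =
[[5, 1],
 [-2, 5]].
r(A) = sqrt(27) ≈ 5.1962

The eigenvalues of A are the roots of its characteristic polynomial. With M = A (coefficients from the trace and determinant):
  p(λ) = det(λ I - M) = λ^2 - 10λ + 27.
For λ^2 - 10λ + 27 the discriminant is -8. It is negative, so the roots are the complex-conjugate pair λ = 5 ± (sqrt(8)/2) i ≈ 5 ± 1.4142i. For a conjugate pair the product of the roots equals the constant term, so |λ|^2 = 27 and |λ| = sqrt(27) ≈ 5.1962.
Thus the eigenvalues (to 4 decimals) are 5 ± 1.4142i (modulus 5.1962). The spectral radius is the largest modulus: r(A) = sqrt(27) ≈ 5.1962. (Cross-check: r(A) ≤ ||A||_2 ≈ 5.7202; equality holds whenever A is normal, though it can also hold for some non-normal A.)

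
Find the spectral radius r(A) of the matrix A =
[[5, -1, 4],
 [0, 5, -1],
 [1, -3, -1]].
r(A) ≈ 6.111

The eigenvalues of A are the roots of its characteristic polynomial. With M = A (coefficients from the trace, the sum of principal 2x2 minors, and det A):
  p(λ) = det(λ I - M) = λ^3 - 9λ^2 + 8λ + 59.
No integer candidate from the rational root theorem (±divisors of 59) is a root, so the roots are irrational. The cubic discriminant is Δ = 4729 > 0, so there are three distinct real roots. p(-2) = -1 and p(-1) = 41 have opposite signs, so a root lies in (-2, -1); Newton's method refines it to λ ≈ -1.9821. p(4) = 11 and p(5) = -1 have opposite signs, so a root lies in (4, 5); Newton's method refines it to λ ≈ 4.8711. p(6) = -1 and p(7) = 17 have opposite signs, so a root lies in (6, 7); Newton's method refines it to λ ≈ 6.111. Check (Vieta): the three roots sum to 9, matching tr M = 9.
Thus the eigenvalues (to 4 decimals) are -1.9821 (modulus 1.9821); 4.8711 (modulus 4.8711); 6.111 (modulus 6.111). The spectral radius is the largest modulus: r(A) ≈ 6.111. (Cross-check: r(A) ≤ ||A||_2 ≈ 6.9789; equality holds whenever A is normal, though it can also hold for some non-normal A.)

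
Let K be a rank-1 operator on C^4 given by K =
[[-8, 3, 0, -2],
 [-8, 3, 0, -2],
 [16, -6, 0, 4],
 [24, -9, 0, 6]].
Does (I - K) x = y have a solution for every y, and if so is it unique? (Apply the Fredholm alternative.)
(I - K) is singular (det(I - K) = 0, i.e. 1 ∈ sigma(K)). (I - K) x = y is solvable iff y ⊥ ker((I - K)^*) = span{(-8, 3, 0, -2)}, i.e. iff -8y_1 + 3y_2 - 2y_4 = 0. When solvable, the solutions are x = y + c·(1, 1, -2, -3), c arbitrary (ker(I - K) = span{(1, 1, -2, -3)}, dimension 1).

K has rank 1, so it is an outer product K = u v^T: every row of K is a multiple of one row vector. Reading off the entries, u = (1, 1, -2, -3) and v = (-8, 3, 0, -2) (row i of K equals u_i·v^T). A rank-one matrix u v^T satisfies K u = u (v·u) and kills the (3)-dimensional subspace v^⊥, so its characteristic polynomial is lambda^3 (lambda - v·u) with v·u = tr K = 1. Hence the eigenvalues of I - K are 1 (multiplicity 3) and 1 - (1) = 0, so det(I - K) = 0. (Direct check: I - K =
[[9, -3, 0, 2],
 [8, -2, 0, 2],
 [-16, 6, 1, -4],
 [-24, 9, 0, -5]]
has determinant 0.) So 1 is an eigenvalue of K and (I - K) is not invertible. The finite-dimensional Fredholm alternative says: either (I - K) is invertible, or ker(I - K) ≠ {0} and then range(I - K) = ker((I - K)^*)^⊥, with dim ker(I - K) = dim ker((I - K)^*). We are in the second case, so we need both kernels. Kernel of I - K: (I - K) u = u - u (v·u) = u - u = 0, so ker(I - K) = span{u} = span{(1, 1, -2, -3)} (it is exactly 1-dimensional because rank(I - K) = 3). Kernel of the adjoint: K is real, so (I - K)^* = I - K^T = I - v u^T, and (I - v u^T) v = v - v (u·v) = 0; hence ker((I - K)^*) = span{v} = span{(-8, 3, 0, -2)}. Therefore (I - K) x = y is solvable iff <y, v> = 0, i.e. iff -8y_1 + 3y_2 - 2y_4 = 0. When this holds, K y = u (v·y) = 0, so (I - K) y = y and x = y is a particular solution; the full solution set is the line x = y + c·u = y + c·(1, 1, -2, -3), c ∈ C.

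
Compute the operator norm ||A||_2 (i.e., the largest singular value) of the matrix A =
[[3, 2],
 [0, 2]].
||A||_2 = sqrt((17 + sqrt(145))/2) ≈ 3.8106 (= sqrt(largest eigenvalue of A^T A))

||A||_2 = sigma_max(A) = sqrt(lambda_max(A^T A)). Form the symmetric matrix M = A^T A =
[[9, 6],
 [6, 8]].
Its characteristic polynomial (trace, determinant of M give the coefficients) is
  p(λ) = det(λ I - M) = λ^2 - 17λ + 36.
For λ^2 - 17λ + 36 the discriminant is 145. It is nonnegative but not a perfect square, so the roots are real and irrational: λ = (17 ± sqrt(145))/2 ≈ 14.5208, 2.4792.
So the eigenvalues of A^T A are ≈ 2.4792, 14.5208 (all ≥ 0, as they must be for A^T A). The largest is λ_max = (17 + sqrt(145))/2 ≈ 14.5208, hence ||A||_2 = sqrt(λ_max) = sqrt((17 + sqrt(145))/2) ≈ 3.8106.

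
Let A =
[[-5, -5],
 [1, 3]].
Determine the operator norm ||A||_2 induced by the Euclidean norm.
||A||_2 = sqrt((60 + sqrt(3200))/2) ≈ 7.6344 (= sqrt(largest eigenvalue of A^T A))

||A||_2 = sigma_max(A) = sqrt(lambda_max(A^T A)). Form the symmetric matrix M = A^T A =
[[26, 28],
 [28, 34]].
Its characteristic polynomial (trace, determinant of M give the coefficients) is
  p(λ) = det(λ I - M) = λ^2 - 60λ + 100.
For λ^2 - 60λ + 100 the discriminant is 3200. It is nonnegative but not a perfect square, so the roots are real and irrational: λ = (60 ± sqrt(3200))/2 ≈ 58.2843, 1.7157.
So the eigenvalues of A^T A are ≈ 1.7157, 58.2843 (all ≥ 0, as they must be for A^T A). The largest is λ_max = (60 + sqrt(3200))/2 ≈ 58.2843, hence ||A||_2 = sqrt(λ_max) = sqrt((60 + sqrt(3200))/2) ≈ 7.6344.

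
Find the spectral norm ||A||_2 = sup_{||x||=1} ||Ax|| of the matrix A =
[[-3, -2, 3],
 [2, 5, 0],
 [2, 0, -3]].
||A||_2 ≈ 6.8439 (= sqrt(largest eigenvalue of A^T A))

||A||_2 = sigma_max(A) = sqrt(lambda_max(A^T A)). Form the symmetric matrix M = A^T A =
[[17, 16, -15],
 [16, 29, -6],
 [-15, -6, 18]].
Its characteristic polynomial (trace, sum of principal 2x2 minors, determinant of M give the coefficients) is
  p(λ) = det(λ I - M) = λ^3 - 64λ^2 + 804λ - 9.
No integer candidate from the rational root theorem (±divisors of 9) is a root, so the roots are irrational. The cubic discriminant is Δ = 567742581 > 0, so there are three distinct real roots. p(0) = -9 and p(1) = 732 have opposite signs, so a root lies in (0, 1); Newton's method refines it to λ ≈ 0.0112. p(17) = 76 and p(18) = -441 have opposite signs, so a root lies in (17, 18); Newton's method refines it to λ ≈ 17.1499. p(46) = -1113 and p(47) = 226 have opposite signs, so a root lies in (46, 47); Newton's method refines it to λ ≈ 46.8389. Check (Vieta): the three roots sum to 64, matching tr M = 64.
So the eigenvalues of A^T A are ≈ 0.0112, 17.1499, 46.8389 (all ≥ 0, as they must be for A^T A). The largest is λ_max ≈ 46.8389, hence ||A||_2 = sqrt(λ_max) ≈ 6.8439.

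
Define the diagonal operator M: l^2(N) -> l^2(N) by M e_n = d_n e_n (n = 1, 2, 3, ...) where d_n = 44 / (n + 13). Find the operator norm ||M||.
||M|| = 22/7 (attained at n = 1)

For M diagonal, ||M|| = sup_n |d_n| = sup_n 44/(n + 13). This is positive and strictly decreasing in n, so the supremum is attained at n = 1: d_1 = 44/(1 + 13) = 22/7. Hence ||M|| = 22/7.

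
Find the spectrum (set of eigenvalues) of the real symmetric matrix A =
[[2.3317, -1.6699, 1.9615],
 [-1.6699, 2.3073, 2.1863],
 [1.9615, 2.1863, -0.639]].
sigma(A) ≈ {-3, 3, 4}

A is real symmetric, so its spectrum consists of real eigenvalues. Expanding the characteristic polynomial of the displayed matrix gives
  det(λ I - A) = p(λ) = λ^3 + (-4)λ^2 + (-9)λ + (36).
Solving p(λ) = 0 yields eigenvalues ≈ -3, 3, 4. (A is shown rounded to 4 decimals, so these recover the underlying integer eigenvalues to within that precision.)
Verification: the trace of A = 4 equals the sum of eigenvalues 4, and det(A) ≈ -36.0010 matches the eigenvalue product -36.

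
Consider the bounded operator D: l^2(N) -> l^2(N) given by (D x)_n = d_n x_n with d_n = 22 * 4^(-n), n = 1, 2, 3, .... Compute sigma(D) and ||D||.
sigma(D) = {22 * 4^(-n) : n ≥ 1} ∪ {0}; ||D|| = 11/2

A bounded diagonal operator on l^2 with diagonal entries d_n has spectrum equal to the closure of {d_n : n ≥ 1}: every d_n is an eigenvalue (with eigenvector e_n), so {d_n} ⊂ sigma(D); the spectrum is closed, so its closure is too; and for lambda not in the closure, (D - lambda I) has bounded inverse (the diagonal entries 1/(d_n - lambda) are bounded). For our sequence d_n = 22 * 4^(-n), n = 1, 2, 3, ...:
  - {d_n} = {22 * 4^(-n) : n ≥ 1}; the only limit point is 0
  - closure = {22 * 4^(-n) : n ≥ 1} ∪ {0}
For the norm: a diagonal operator has ||D|| = sup_n |d_n|. Here d_n = 22 * 4^(-n) is positive and decreasing, so sup_n |d_n| = d_1 = 22/4 = 11/2. So ||D|| = 11/2.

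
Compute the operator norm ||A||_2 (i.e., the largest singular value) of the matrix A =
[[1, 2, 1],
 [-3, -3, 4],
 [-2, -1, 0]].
||A||_2 ≈ 6.1378 (= sqrt(largest eigenvalue of A^T A))

||A||_2 = sigma_max(A) = sqrt(lambda_max(A^T A)). Form the symmetric matrix M = A^T A =
[[14, 13, -11],
 [13, 14, -10],
 [-11, -10, 17]].
Its characteristic polynomial (trace, sum of principal 2x2 minors, determinant of M give the coefficients) is
  p(λ) = det(λ I - M) = λ^3 - 45λ^2 + 282λ - 225.
No integer candidate from the rational root theorem (±divisors of 225) is a root, so the roots are irrational. The cubic discriminant is Δ = 39348153 > 0, so there are three distinct real roots. p(0) = -225 and p(1) = 13 have opposite signs, so a root lies in (0, 1); Newton's method refines it to λ ≈ 0.9343. p(6) = 63 and p(7) = -113 have opposite signs, so a root lies in (6, 7); Newton's method refines it to λ ≈ 6.3927. p(37) = -743 and p(38) = 383 have opposite signs, so a root lies in (37, 38); Newton's method refines it to λ ≈ 37.6731. Check (Vieta): the three roots sum to 45, matching tr M = 45.
So the eigenvalues of A^T A are ≈ 0.9343, 6.3927, 37.6731 (all ≥ 0, as they must be for A^T A). The largest is λ_max ≈ 37.6731, hence ||A||_2 = sqrt(λ_max) ≈ 6.1378.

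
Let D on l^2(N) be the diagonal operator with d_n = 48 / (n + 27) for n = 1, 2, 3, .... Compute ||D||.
||D|| = 12/7 (attained at n = 1)

For D diagonal, ||D|| = sup_n |d_n| = sup_n 48/(n + 27). This is positive and strictly decreasing in n, so the supremum is attained at n = 1: d_1 = 48/(1 + 27) = 12/7. Hence ||D|| = 12/7.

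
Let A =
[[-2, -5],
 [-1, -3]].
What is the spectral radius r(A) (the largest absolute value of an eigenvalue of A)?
r(A) = (5 + sqrt(21))/2 ≈ 4.7913

The eigenvalues of A are the roots of its characteristic polynomial. With M = A (coefficients from the trace and determinant):
  p(λ) = det(λ I - M) = λ^2 + 5λ + 1.
For λ^2 + 5λ + 1 the discriminant is 21. It is nonnegative but not a perfect square, so the roots are real and irrational: λ = (-5 ± sqrt(21))/2 ≈ -0.2087, -4.7913.
Thus the eigenvalues (to 4 decimals) are -0.2087 (modulus 0.2087); -4.7913 (modulus 4.7913). The spectral radius is the largest modulus: r(A) = (5 + sqrt(21))/2 ≈ 4.7913. (Cross-check: r(A) ≤ ||A||_2 ≈ 6.2429; equality holds whenever A is normal, though it can also hold for some non-normal A.)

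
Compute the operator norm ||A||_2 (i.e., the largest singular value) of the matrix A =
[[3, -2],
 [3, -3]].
||A||_2 = sqrt((31 + sqrt(925))/2) ≈ 5.5414 (= sqrt(largest eigenvalue of A^T A))

||A||_2 = sigma_max(A) = sqrt(lambda_max(A^T A)). Form the symmetric matrix M = A^T A =
[[18, -15],
 [-15, 13]].
Its characteristic polynomial (trace, determinant of M give the coefficients) is
  p(λ) = det(λ I - M) = λ^2 - 31λ + 9.
For λ^2 - 31λ + 9 the discriminant is 925. It is nonnegative but not a perfect square, so the roots are real and irrational: λ = (31 ± sqrt(925))/2 ≈ 30.7069, 0.2931.
So the eigenvalues of A^T A are ≈ 0.2931, 30.7069 (all ≥ 0, as they must be for A^T A). The largest is λ_max = (31 + sqrt(925))/2 ≈ 30.7069, hence ||A||_2 = sqrt(λ_max) = sqrt((31 + sqrt(925))/2) ≈ 5.5414.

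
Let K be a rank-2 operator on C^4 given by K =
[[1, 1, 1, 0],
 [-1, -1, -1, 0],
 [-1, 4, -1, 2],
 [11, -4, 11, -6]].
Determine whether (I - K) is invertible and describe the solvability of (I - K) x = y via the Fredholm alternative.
(I - K) is invertible (det(I - K) = -3 ≠ 0), so for every y in C^4 the equation (I - K) x = y has a unique solution.

K has rank 2 and factors as K = U V^T = u1 v1^T + u2 v2^T with u1 = (-1, 1, -2, -2), v1 = (-1, -1, -1, 0), u2 = (0, 0, 1, -3), v2 = (-3, 2, -3, 2) (multiplying out reproduces the displayed K). The nonzero eigenvalues of U V^T coincide with those of the 2 x 2 matrix G = V^T U = [[v1·u1, v1·u2], [v2·u1, v2·u2]] = [[2, -1], [7, -9]], and by the Sylvester determinant identity det(I_4 - U V^T) = det(I_2 - V^T U) = det([[-1, 1], [-7, 10]]) = (-1)(10) - (1)(-7) = -3. (Direct check: I - K =
[[0, -1, -1, 0],
 [1, 2, 1, 0],
 [1, -4, 2, -2],
 [-11, 4, -11, 7]]
has determinant -3.) The finite-dimensional Fredholm alternative says: either (I - K) is invertible, or ker(I - K) ≠ {0} and then range(I - K) = ker((I - K)^*)^⊥, with dim ker(I - K) = dim ker((I - K)^*). Since det(I - K) ≠ 0, 1 is not an eigenvalue of K and ker(I - K) = {0}, so we are in the first case: for every y there is a unique x = (I - K)^(-1) y. (Explicitly, by the Woodbury identity, (I - U V^T)^(-1) = I + U (I_2 - G)^(-1) V^T.)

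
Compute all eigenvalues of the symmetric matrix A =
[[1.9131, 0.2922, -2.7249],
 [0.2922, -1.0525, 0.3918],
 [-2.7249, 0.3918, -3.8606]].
sigma(A) ≈ {-5, -1, 3}

A is real symmetric, so its spectrum consists of real eigenvalues. Expanding the characteristic polynomial of the displayed matrix gives
  det(λ I - A) = p(λ) = λ^3 + (3)λ^2 + (-13)λ + (-15).
Solving p(λ) = 0 yields eigenvalues ≈ -5, -1, 3. (A is shown rounded to 4 decimals, so these recover the underlying integer eigenvalues to within that precision.)
Verification: the trace of A = -3 equals the sum of eigenvalues -3, and det(A) ≈ 15.0004 matches the eigenvalue product 15.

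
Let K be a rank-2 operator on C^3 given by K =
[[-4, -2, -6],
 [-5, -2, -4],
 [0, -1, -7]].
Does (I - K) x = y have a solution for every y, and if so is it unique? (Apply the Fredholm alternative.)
(I - K) is invertible (det(I - K) = 50 ≠ 0), so for every y in C^3 the equation (I - K) x = y has a unique solution.

K has rank 2 and factors as K = U V^T = u1 v1^T + u2 v2^T with u1 = (0, 1, -2), v1 = (-3, -1, -1), u2 = (-2, -1, -3), v2 = (2, 1, 3) (multiplying out reproduces the displayed K). The nonzero eigenvalues of U V^T coincide with those of the 2 x 2 matrix G = V^T U = [[v1·u1, v1·u2], [v2·u1, v2·u2]] = [[1, 10], [-5, -14]], and by the Sylvester determinant identity det(I_3 - U V^T) = det(I_2 - V^T U) = det([[0, -10], [5, 15]]) = (0)(15) - (-10)(5) = 50. (Direct check: I - K =
[[5, 2, 6],
 [5, 3, 4],
 [0, 1, 8]]
has determinant 50.) The finite-dimensional Fredholm alternative says: either (I - K) is invertible, or ker(I - K) ≠ {0} and then range(I - K) = ker((I - K)^*)^⊥, with dim ker(I - K) = dim ker((I - K)^*). Since det(I - K) ≠ 0, 1 is not an eigenvalue of K and ker(I - K) = {0}, so we are in the first case: for every y there is a unique x = (I - K)^(-1) y. (Explicitly, by the Woodbury identity, (I - U V^T)^(-1) = I + U (I_2 - G)^(-1) V^T.)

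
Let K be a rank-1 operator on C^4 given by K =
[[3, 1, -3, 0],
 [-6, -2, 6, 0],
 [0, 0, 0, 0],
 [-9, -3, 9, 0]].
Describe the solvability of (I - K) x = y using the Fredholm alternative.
(I - K) is singular (det(I - K) = 0, i.e. 1 ∈ sigma(K)). (I - K) x = y is solvable iff y ⊥ ker((I - K)^*) = span{(3, 1, -3, 0)}, i.e. iff 3y_1 + y_2 - 3y_3 = 0. When solvable, the solutions are x = y + c·(1, -2, 0, -3), c arbitrary (ker(I - K) = span{(1, -2, 0, -3)}, dimension 1).

K has rank 1, so it is an outer product K = u v^T: every row of K is a multiple of one row vector. Reading off the entries, u = (1, -2, 0, -3) and v = (3, 1, -3, 0) (row i of K equals u_i·v^T). A rank-one matrix u v^T satisfies K u = u (v·u) and kills the (3)-dimensional subspace v^⊥, so its characteristic polynomial is lambda^3 (lambda - v·u) with v·u = tr K = 1. Hence the eigenvalues of I - K are 1 (multiplicity 3) and 1 - (1) = 0, so det(I - K) = 0. (Direct check: I - K =
[[-2, -1, 3, 0],
 [6, 3, -6, 0],
 [0, 0, 1, 0],
 [9, 3, -9, 1]]
has determinant 0.) So 1 is an eigenvalue of K and (I - K) is not invertible. The finite-dimensional Fredholm alternative says: either (I - K) is invertible, or ker(I - K) ≠ {0} and then range(I - K) = ker((I - K)^*)^⊥, with dim ker(I - K) = dim ker((I - K)^*). We are in the second case, so we need both kernels. Kernel of I - K: (I - K) u = u - u (v·u) = u - u = 0, so ker(I - K) = span{u} = span{(1, -2, 0, -3)} (it is exactly 1-dimensional because rank(I - K) = 3). Kernel of the adjoint: K is real, so (I - K)^* = I - K^T = I - v u^T, and (I - v u^T) v = v - v (u·v) = 0; hence ker((I - K)^*) = span{v} = span{(3, 1, -3, 0)}. Therefore (I - K) x = y is solvable iff <y, v> = 0, i.e. iff 3y_1 + y_2 - 3y_3 = 0. When this holds, K y = u (v·y) = 0, so (I - K) y = y and x = y is a particular solution; the full solution set is the line x = y + c·u = y + c·(1, -2, 0, -3), c ∈ C.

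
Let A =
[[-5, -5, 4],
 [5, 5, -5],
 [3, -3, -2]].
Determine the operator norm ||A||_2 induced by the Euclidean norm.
||A||_2 ≈ 11.9165 (= sqrt(largest eigenvalue of A^T A))

||A||_2 = sigma_max(A) = sqrt(lambda_max(A^T A)). Form the symmetric matrix M = A^T A =
[[59, 41, -51],
 [41, 59, -39],
 [-51, -39, 45]].
Its characteristic polynomial (trace, sum of principal 2x2 minors, determinant of M give the coefficients) is
  p(λ) = det(λ I - M) = λ^3 - 163λ^2 + 2988λ - 900.
No integer candidate from the rational root theorem (±divisors of 900) is a root, so the roots are irrational. The cubic discriminant is Δ = 122780234448 > 0, so there are three distinct real roots. p(0) = -900 and p(1) = 1926 have opposite signs, so a root lies in (0, 1); Newton's method refines it to λ ≈ 0.3063. p(20) = 1660 and p(21) = -774 have opposite signs, so a root lies in (20, 21); Newton's method refines it to λ ≈ 20.6909. p(142) = -48 and p(143) = 17404 have opposite signs, so a root lies in (142, 143); Newton's method refines it to λ ≈ 142.0028. Check (Vieta): the three roots sum to 163, matching tr M = 163.
So the eigenvalues of A^T A are ≈ 0.3063, 20.6909, 142.0028 (all ≥ 0, as they must be for A^T A). The largest is λ_max ≈ 142.0028, hence ||A||_2 = sqrt(λ_max) ≈ 11.9165.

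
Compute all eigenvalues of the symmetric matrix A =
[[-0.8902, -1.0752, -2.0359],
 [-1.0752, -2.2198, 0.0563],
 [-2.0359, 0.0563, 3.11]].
sigma(A) ≈ {-3, -1, 4}

A is real symmetric, so its spectrum consists of real eigenvalues. Expanding the characteristic polynomial of the displayed matrix gives
  det(λ I - A) = p(λ) = λ^3 + (0)λ^2 + (-13)λ + (-12).
Solving p(λ) = 0 yields eigenvalues ≈ -3, -1, 4. (A is shown rounded to 4 decimals, so these recover the underlying integer eigenvalues to within that precision.)
Verification: the trace of A = 0 equals the sum of eigenvalues 0, and det(A) ≈ 12.0004 matches the eigenvalue product 12.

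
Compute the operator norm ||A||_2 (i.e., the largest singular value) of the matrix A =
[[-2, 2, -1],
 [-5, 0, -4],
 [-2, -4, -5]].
||A||_2 ≈ 8.6439 (= sqrt(largest eigenvalue of A^T A))

||A||_2 = sigma_max(A) = sqrt(lambda_max(A^T A)). Form the symmetric matrix M = A^T A =
[[33, 4, 32],
 [4, 20, 18],
 [32, 18, 42]].
Its characteristic polynomial (trace, sum of principal 2x2 minors, determinant of M give the coefficients) is
  p(λ) = det(λ I - M) = λ^3 - 95λ^2 + 1522λ - 484.
No integer candidate from the rational root theorem (±divisors of 484) is a root, so the roots are irrational. The cubic discriminant is Δ = 6396978676 > 0, so there are three distinct real roots. p(0) = -484 and p(1) = 944 have opposite signs, so a root lies in (0, 1); Newton's method refines it to λ ≈ 0.3246. p(19) = 998 and p(20) = -44 have opposite signs, so a root lies in (19, 20); Newton's method refines it to λ ≈ 19.9591. p(74) = -2852 and p(75) = 1166 have opposite signs, so a root lies in (74, 75); Newton's method refines it to λ ≈ 74.7163. Check (Vieta): the three roots sum to 95, matching tr M = 95.
So the eigenvalues of A^T A are ≈ 0.3246, 19.9591, 74.7163 (all ≥ 0, as they must be for A^T A). The largest is λ_max ≈ 74.7163, hence ||A||_2 = sqrt(λ_max) ≈ 8.6439.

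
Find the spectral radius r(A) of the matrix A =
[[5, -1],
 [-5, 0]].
r(A) = (5 + sqrt(45))/2 ≈ 5.8541

The eigenvalues of A are the roots of its characteristic polynomial. With M = A (coefficients from the trace and determinant):
  p(λ) = det(λ I - M) = λ^2 - 5λ - 5.
For λ^2 - 5λ - 5 the discriminant is 45. It is nonnegative but not a perfect square, so the roots are real and irrational: λ = (5 ± sqrt(45))/2 ≈ 5.8541, -0.8541.
Thus the eigenvalues (to 4 decimals) are 5.8541 (modulus 5.8541); -0.8541 (modulus 0.8541). The spectral radius is the largest modulus: r(A) = (5 + sqrt(45))/2 ≈ 5.8541. (Cross-check: r(A) ≤ ||A||_2 ≈ 7.1067; equality holds whenever A is normal, though it can also hold for some non-normal A.)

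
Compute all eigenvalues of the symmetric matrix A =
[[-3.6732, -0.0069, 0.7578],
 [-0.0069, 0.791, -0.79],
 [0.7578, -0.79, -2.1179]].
sigma(A) ≈ {-4, -2, 1}

A is real symmetric, so its spectrum consists of real eigenvalues. Expanding the characteristic polynomial of the displayed matrix gives
  det(λ I - A) = p(λ) = λ^3 + (5)λ^2 + (2)λ + (-8).
Solving p(λ) = 0 yields eigenvalues ≈ -4, -2, 1. (A is shown rounded to 4 decimals, so these recover the underlying integer eigenvalues to within that precision.)
Verification: the trace of A = -5 equals the sum of eigenvalues -5, and det(A) ≈ 8.0001 matches the eigenvalue product 8.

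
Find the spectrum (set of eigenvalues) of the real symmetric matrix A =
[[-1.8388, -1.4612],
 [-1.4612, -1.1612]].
sigma(A) ≈ {-3, 0}

A is real symmetric, so its spectrum consists of real eigenvalues. Expanding the characteristic polynomial of the displayed matrix gives
  det(λ I - A) = p(λ) = λ^2 + (3)λ + (0).
Solving p(λ) = 0 yields eigenvalues ≈ -3, 0. (A is shown rounded to 4 decimals, so these recover the underlying integer eigenvalues to within that precision.)
Verification: the trace of A = -3 equals the sum of eigenvalues -3, and det(A) ≈ 0.0001 matches the eigenvalue product 0.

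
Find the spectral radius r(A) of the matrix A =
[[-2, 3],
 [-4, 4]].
r(A) = 2

The eigenvalues of A are the roots of its characteristic polynomial. With M = A (coefficients from the trace and determinant):
  p(λ) = det(λ I - M) = λ^2 - 2λ + 4.
For λ^2 - 2λ + 4 the discriminant is -12. It is negative, so the roots are the complex-conjugate pair λ = 1 ± (sqrt(12)/2) i ≈ 1 ± 1.7321i. For a conjugate pair the product of the roots equals the constant term, so |λ|^2 = 4 and |λ| = sqrt(4) = 2.
Thus the eigenvalues (to 4 decimals) are 1 ± 1.7321i (modulus 2). The spectral radius is the largest modulus: r(A) = 2. (Cross-check: r(A) ≤ ||A||_2 ≈ 6.6814; equality holds whenever A is normal, though it can also hold for some non-normal A.)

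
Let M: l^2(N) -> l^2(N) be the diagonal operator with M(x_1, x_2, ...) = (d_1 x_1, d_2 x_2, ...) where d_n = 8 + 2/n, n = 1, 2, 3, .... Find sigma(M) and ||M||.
sigma(M) = {8 + 2/n : n ≥ 1} ∪ {8}; ||M|| = 10

A bounded diagonal operator on l^2 with diagonal entries d_n has spectrum equal to the closure of {d_n : n ≥ 1}: every d_n is an eigenvalue (with eigenvector e_n), so {d_n} ⊂ sigma(M); the spectrum is closed, so its closure is too; and for lambda not in the closure, (M - lambda I) has bounded inverse (the diagonal entries 1/(d_n - lambda) are bounded). For our sequence d_n = 8 + 2/n, n = 1, 2, 3, ...:
  - {d_n} = {8 + 2/n : n ≥ 1}; the only limit point is 8
  - closure = {8 + 2/n : n ≥ 1} ∪ {8}
For the norm: a diagonal operator has ||M|| = sup_n |d_n|. Here d_n = 8 + 2/n is positive and decreasing, so sup_n |d_n| = d_1 = 8 + 2 = 10. So ||M|| = 10.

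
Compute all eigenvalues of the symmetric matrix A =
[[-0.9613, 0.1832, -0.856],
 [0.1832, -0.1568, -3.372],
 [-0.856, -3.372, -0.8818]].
sigma(A) ≈ {-4, -1, 3}

A is real symmetric, so its spectrum consists of real eigenvalues. Expanding the characteristic polynomial of the displayed matrix gives
  det(λ I - A) = p(λ) = λ^3 + (2)λ^2 + (-11)λ + (-12).
Solving p(λ) = 0 yields eigenvalues ≈ -4, -1, 3. (A is shown rounded to 4 decimals, so these recover the underlying integer eigenvalues to within that precision.)
Verification: the trace of A = -2 equals the sum of eigenvalues -2, and det(A) ≈ 11.9995 matches the eigenvalue product 12.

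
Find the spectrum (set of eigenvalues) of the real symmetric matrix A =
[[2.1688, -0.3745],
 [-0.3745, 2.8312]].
sigma(A) ≈ {2, 3}

A is real symmetric, so its spectrum consists of real eigenvalues. Expanding the characteristic polynomial of the displayed matrix gives
  det(λ I - A) = p(λ) = λ^2 + (-5)λ + (6).
Solving p(λ) = 0 yields eigenvalues ≈ 2, 3. (A is shown rounded to 4 decimals, so these recover the underlying integer eigenvalues to within that precision.)
Verification: the trace of A = 5 equals the sum of eigenvalues 5, and det(A) ≈ 6.0001 matches the eigenvalue product 6.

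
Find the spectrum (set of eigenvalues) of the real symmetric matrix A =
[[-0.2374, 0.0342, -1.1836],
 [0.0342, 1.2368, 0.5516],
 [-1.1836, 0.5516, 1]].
sigma(A) ≈ {-1, 1, 2}

A is real symmetric, so its spectrum consists of real eigenvalues. Expanding the characteristic polynomial of the displayed matrix gives
  det(λ I - A) = p(λ) = λ^3 + (-2)λ^2 + (-1)λ + (2).
Solving p(λ) = 0 yields eigenvalues ≈ -1, 1, 2. (A is shown rounded to 4 decimals, so these recover the underlying integer eigenvalues to within that precision.)
Verification: the trace of A = 2 equals the sum of eigenvalues 2, and det(A) ≈ -2.0000 matches the eigenvalue product -2.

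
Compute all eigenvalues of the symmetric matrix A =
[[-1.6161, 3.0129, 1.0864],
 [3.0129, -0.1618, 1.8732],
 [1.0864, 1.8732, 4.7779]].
sigma(A) ≈ {-4, 1, 6}

A is real symmetric, so its spectrum consists of real eigenvalues. Expanding the characteristic polynomial of the displayed matrix gives
  det(λ I - A) = p(λ) = λ^3 + (-3)λ^2 + (-22)λ + (23.9979).
Solving p(λ) = 0 yields eigenvalues ≈ -4, 1, 6. (A is shown rounded to 4 decimals, so these recover the underlying integer eigenvalues to within that precision.)
Verification: the trace of A = 3 equals the sum of eigenvalues 3, and det(A) ≈ -23.9979 matches the eigenvalue product -24.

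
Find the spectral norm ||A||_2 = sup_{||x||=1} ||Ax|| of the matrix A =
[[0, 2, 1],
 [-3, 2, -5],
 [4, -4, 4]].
||A||_2 ≈ 9.1313 (= sqrt(largest eigenvalue of A^T A))

||A||_2 = sigma_max(A) = sqrt(lambda_max(A^T A)). Form the symmetric matrix M = A^T A =
[[25, -22, 31],
 [-22, 24, -24],
 [31, -24, 42]].
Its characteristic polynomial (trace, sum of principal 2x2 minors, determinant of M give the coefficients) is
  p(λ) = det(λ I - M) = λ^3 - 91λ^2 + 637λ - 144.
No integer candidate from the rational root theorem (±divisors of 144) is a root, so the roots are irrational. The cubic discriminant is Δ = 2041907373 > 0, so there are three distinct real roots. p(0) = -144 and p(1) = 403 have opposite signs, so a root lies in (0, 1); Newton's method refines it to λ ≈ 0.2339. p(7) = 199 and p(8) = -360 have opposite signs, so a root lies in (7, 8); Newton's method refines it to λ ≈ 7.3851. p(83) = -2385 and p(84) = 3972 have opposite signs, so a root lies in (83, 84); Newton's method refines it to λ ≈ 83.3811. Check (Vieta): the three roots sum to 91, matching tr M = 91.
So the eigenvalues of A^T A are ≈ 0.2339, 7.3851, 83.3811 (all ≥ 0, as they must be for A^T A). The largest is λ_max ≈ 83.3811, hence ||A||_2 = sqrt(λ_max) ≈ 9.1313.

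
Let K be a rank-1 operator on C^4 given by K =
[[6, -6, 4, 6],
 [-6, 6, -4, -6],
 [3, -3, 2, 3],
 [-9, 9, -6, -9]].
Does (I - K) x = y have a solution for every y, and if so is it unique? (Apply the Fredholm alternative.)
(I - K) is invertible (det(I - K) = -4 ≠ 0), so for every y in C^4 the equation (I - K) x = y has a unique solution.

K has rank 1, so it is an outer product K = u v^T: every row of K is a multiple of one row vector. Reading off the entries, u = (2, -2, 1, -3) and v = (3, -3, 2, 3) (row i of K equals u_i·v^T). A rank-one matrix u v^T satisfies K u = u (v·u) and kills the (3)-dimensional subspace v^⊥, so its characteristic polynomial is lambda^3 (lambda - v·u) with v·u = tr K = 5. Hence the eigenvalues of I - K are 1 (multiplicity 3) and 1 - (5) = -4, so det(I - K) = -4. (Direct check: I - K =
[[-5, 6, -4, -6],
 [6, -5, 4, 6],
 [-3, 3, -1, -3],
 [9, -9, 6, 10]]
has determinant -4.) The finite-dimensional Fredholm alternative says: either (I - K) is invertible, or ker(I - K) ≠ {0} and then range(I - K) = ker((I - K)^*)^⊥, with dim ker(I - K) = dim ker((I - K)^*). Since det(I - K) ≠ 0, 1 is not an eigenvalue of K and ker(I - K) = {0}, so we are in the first case: for every y there is a unique x = (I - K)^(-1) y. Explicitly, by the Sherman–Morrison formula, (I - u v^T)^(-1) = I + u v^T/(1 - v·u), i.e. (I - K)^(-1) = I + K/(-4).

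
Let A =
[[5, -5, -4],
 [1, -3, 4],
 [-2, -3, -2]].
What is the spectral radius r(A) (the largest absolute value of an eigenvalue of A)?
r(A) = 6

The eigenvalues of A are the roots of its characteristic polynomial. With M = A (coefficients from the trace, the sum of principal 2x2 minors, and det A):
  p(λ) = det(λ I - M) = λ^3 - 10λ - 156.
By the rational root theorem any rational root is an integer divisor of 156. Testing λ = 6: p(6) = 216 + 0 - 60 - 156 = 0, so λ = 6 is a root. Dividing out (λ - 6) leaves p(λ) = (λ - 6)(λ^2 + 6λ + 26). For λ^2 + 6λ + 26 the discriminant is -68. It is negative, so the roots are the complex-conjugate pair λ = -3 ± (sqrt(68)/2) i ≈ -3 ± 4.1231i. For a conjugate pair the product of the roots equals the constant term, so |λ|^2 = 26 and |λ| = sqrt(26) ≈ 5.099.
Thus the eigenvalues (to 4 decimals) are -3 ± 4.1231i (modulus 5.099); 6 (modulus 6). The spectral radius is the largest modulus: r(A) = 6. (Cross-check: r(A) ≤ ||A||_2 ≈ 8.3391; equality holds whenever A is normal, though it can also hold for some non-normal A.)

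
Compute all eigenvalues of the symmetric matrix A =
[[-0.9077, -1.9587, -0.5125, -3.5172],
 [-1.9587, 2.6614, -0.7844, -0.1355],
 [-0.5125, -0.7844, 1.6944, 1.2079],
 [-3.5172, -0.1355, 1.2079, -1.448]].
sigma(A) ≈ {-5, 0, 3, 4}

A is real symmetric, so its spectrum consists of real eigenvalues. Expanding the characteristic polynomial of the displayed matrix gives
  det(λ I - A) = p(λ) = λ^4 + (-2)λ^3 + (-23)λ^2 + (60)λ + (-0.0019).
Solving p(λ) = 0 yields eigenvalues ≈ -5, 0, 3, 4. (A is shown rounded to 4 decimals, so these recover the underlying integer eigenvalues to within that precision.)
Verification: the trace of A = 2 equals the sum of eigenvalues 2, and det(A) ≈ -0.0019 matches the eigenvalue product 0.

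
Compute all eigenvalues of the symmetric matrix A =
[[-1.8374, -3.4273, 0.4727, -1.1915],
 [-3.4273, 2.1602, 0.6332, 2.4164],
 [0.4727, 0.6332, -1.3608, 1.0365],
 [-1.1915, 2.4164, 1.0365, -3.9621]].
sigma(A) ≈ {-5, -4, -1, 5}

A is real symmetric, so its spectrum consists of real eigenvalues. Expanding the characteristic polynomial of the displayed matrix gives
  det(λ I - A) = p(λ) = λ^4 + (5)λ^3 + (-21)λ^2 + (-125.0011)λ + (-100.0056).
Solving p(λ) = 0 yields eigenvalues ≈ -5, -4, -1, 5. (A is shown rounded to 4 decimals, so these recover the underlying integer eigenvalues to within that precision.)
Verification: the trace of A = -5 equals the sum of eigenvalues -5, and det(A) ≈ -100.0056 matches the eigenvalue product -100.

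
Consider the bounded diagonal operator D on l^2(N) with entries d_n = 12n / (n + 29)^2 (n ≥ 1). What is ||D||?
||D|| = 3/29 (attained at n = 29)

For D diagonal, ||D|| = sup_n |d_n|. Treat f(x) = 12x / (x + 29)^2 for real x > 0. By the quotient rule, f'(x) = 12(29 - x)/(x + 29)^3, which is positive for x < 29 and negative for x > 29. So f has a unique maximum at x = 29, and since 29 is a positive integer, the supremum over n ≥ 1 is attained at n = 29: d_29 = 12·29/(29 + 29)^2 = 12·29/3364 = 3/29. Hence ||D|| = 3/29.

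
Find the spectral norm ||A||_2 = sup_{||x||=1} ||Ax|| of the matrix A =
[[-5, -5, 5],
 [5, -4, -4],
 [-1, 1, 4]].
||A||_2 ≈ 10.1858 (= sqrt(largest eigenvalue of A^T A))

||A||_2 = sigma_max(A) = sqrt(lambda_max(A^T A)). Form the symmetric matrix M = A^T A =
[[51, 4, -49],
 [4, 42, -5],
 [-49, -5, 57]].
Its characteristic polynomial (trace, sum of principal 2x2 minors, determinant of M give the coefficients) is
  p(λ) = det(λ I - M) = λ^3 - 150λ^2 + 5001λ - 21025.
No integer candidate from the rational root theorem (±divisors of 21025) is a root, so the roots are irrational. The cubic discriminant is Δ = 50546363121 > 0, so there are three distinct real roots. p(4) = -3357 and p(5) = 355 have opposite signs, so a root lies in (4, 5); Newton's method refines it to λ ≈ 4.9011. p(41) = 787 and p(42) = -1495 have opposite signs, so a root lies in (41, 42); Newton's method refines it to λ ≈ 41.3474. p(103) = -4545 and p(104) = 1543 have opposite signs, so a root lies in (103, 104); Newton's method refines it to λ ≈ 103.7515. Check (Vieta): the three roots sum to 150, matching tr M = 150.
So the eigenvalues of A^T A are ≈ 4.9011, 41.3474, 103.7515 (all ≥ 0, as they must be for A^T A). The largest is λ_max ≈ 103.7515, hence ||A||_2 = sqrt(λ_max) ≈ 10.1858.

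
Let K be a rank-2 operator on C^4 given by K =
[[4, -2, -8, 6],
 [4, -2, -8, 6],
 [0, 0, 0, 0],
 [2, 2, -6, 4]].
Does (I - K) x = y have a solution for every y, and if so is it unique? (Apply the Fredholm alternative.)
(I - K) is invertible (det(I - K) = -21 ≠ 0), so for every y in C^4 the equation (I - K) x = y has a unique solution.

K has rank 2 and factors as K = U V^T = u1 v1^T + u2 v2^T with u1 = (2, 2, 0, 0), v1 = (1, -2, -1, 1), u2 = (-2, -2, 0, -2), v2 = (-1, -1, 3, -2) (multiplying out reproduces the displayed K). The nonzero eigenvalues of U V^T coincide with those of the 2 x 2 matrix G = V^T U = [[v1·u1, v1·u2], [v2·u1, v2·u2]] = [[-2, 0], [-4, 8]], and by the Sylvester determinant identity det(I_4 - U V^T) = det(I_2 - V^T U) = det([[3, 0], [4, -7]]) = (3)(-7) - (0)(4) = -21. (Direct check: I - K =
[[-3, 2, 8, -6],
 [-4, 3, 8, -6],
 [0, 0, 1, 0],
 [-2, -2, 6, -3]]
has determinant -21.) The finite-dimensional Fredholm alternative says: either (I - K) is invertible, or ker(I - K) ≠ {0} and then range(I - K) = ker((I - K)^*)^⊥, with dim ker(I - K) = dim ker((I - K)^*). Since det(I - K) ≠ 0, 1 is not an eigenvalue of K and ker(I - K) = {0}, so we are in the first case: for every y there is a unique x = (I - K)^(-1) y. (Explicitly, by the Woodbury identity, (I - U V^T)^(-1) = I + U (I_2 - G)^(-1) V^T.)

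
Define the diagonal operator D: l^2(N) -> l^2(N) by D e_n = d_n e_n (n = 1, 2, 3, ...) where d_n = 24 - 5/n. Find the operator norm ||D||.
||D|| = 24

For a diagonal operator on l^2 with entries d_n, ||D|| = sup_n |d_n|. Here d_1 = 19, d_2 = 43/2, ..., and d_n = 24 - 5/n increases monotonically toward 24. All terms lie in [19, 24), so |d_n| = d_n and the supremum is the limit 24, which is not attained by any individual d_n. Hence ||D|| = 24.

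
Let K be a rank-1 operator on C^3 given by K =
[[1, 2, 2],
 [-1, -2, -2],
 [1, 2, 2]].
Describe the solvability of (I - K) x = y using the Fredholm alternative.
(I - K) is singular (det(I - K) = 0, i.e. 1 ∈ sigma(K)). (I - K) x = y is solvable iff y ⊥ ker((I - K)^*) = span{(1, 2, 2)}, i.e. iff y_1 + 2y_2 + 2y_3 = 0. When solvable, the solutions are x = y + c·(1, -1, 1), c arbitrary (ker(I - K) = span{(1, -1, 1)}, dimension 1).

K has rank 1, so it is an outer product K = u v^T: every row of K is a multiple of one row vector. Reading off the entries, u = (1, -1, 1) and v = (1, 2, 2) (row i of K equals u_i·v^T). A rank-one matrix u v^T satisfies K u = u (v·u) and kills the (2)-dimensional subspace v^⊥, so its characteristic polynomial is lambda^2 (lambda - v·u) with v·u = tr K = 1. Hence the eigenvalues of I - K are 1 (multiplicity 2) and 1 - (1) = 0, so det(I - K) = 0. (Direct check: I - K =
[[0, -2, -2],
 [1, 3, 2],
 [-1, -2, -1]]
has determinant 0.) So 1 is an eigenvalue of K and (I - K) is not invertible. The finite-dimensional Fredholm alternative says: either (I - K) is invertible, or ker(I - K) ≠ {0} and then range(I - K) = ker((I - K)^*)^⊥, with dim ker(I - K) = dim ker((I - K)^*). We are in the second case, so we need both kernels. Kernel of I - K: (I - K) u = u - u (v·u) = u - u = 0, so ker(I - K) = span{u} = span{(1, -1, 1)} (it is exactly 1-dimensional because rank(I - K) = 2). Kernel of the adjoint: K is real, so (I - K)^* = I - K^T = I - v u^T, and (I - v u^T) v = v - v (u·v) = 0; hence ker((I - K)^*) = span{v} = span{(1, 2, 2)}. Therefore (I - K) x = y is solvable iff <y, v> = 0, i.e. iff y_1 + 2y_2 + 2y_3 = 0. When this holds, K y = u (v·y) = 0, so (I - K) y = y and x = y is a particular solution; the full solution set is the line x = y + c·u = y + c·(1, -1, 1), c ∈ C.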